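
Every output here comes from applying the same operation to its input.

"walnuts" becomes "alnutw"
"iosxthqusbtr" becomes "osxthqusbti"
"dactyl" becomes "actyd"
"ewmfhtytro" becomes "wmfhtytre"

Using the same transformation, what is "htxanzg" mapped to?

txanzh

The rule is to delete the last character, then move the first character to the end.
"htxanzg" → "htxanz" → "txanzh".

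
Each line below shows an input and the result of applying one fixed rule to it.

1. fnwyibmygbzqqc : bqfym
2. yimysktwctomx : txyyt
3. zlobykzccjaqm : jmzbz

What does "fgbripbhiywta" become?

Rule — keep one character in every 3, starting at position 1 (positions 1st, 4th, 7th, ...), then move the first 3 characters to the end (rotate left by 3).
For "fgbripbhiywta", step one produces "frbya"; step two turns that into "yafrb".

yafrb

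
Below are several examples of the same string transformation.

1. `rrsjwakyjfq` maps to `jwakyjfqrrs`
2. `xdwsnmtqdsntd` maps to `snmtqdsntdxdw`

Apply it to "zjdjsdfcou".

jsdfcouzjd

The pattern: move the first 3 characters to the end (rotate left by 3).
On "zjdjsdfcou" that produces "jsdfcouzjd".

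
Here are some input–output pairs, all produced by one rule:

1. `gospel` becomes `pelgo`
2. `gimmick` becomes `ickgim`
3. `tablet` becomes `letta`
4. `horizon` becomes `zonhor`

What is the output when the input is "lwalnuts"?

Looking at the pairs, the operation is to move the last 3 characters to the front (rotate right by 3), then delete the last character.
Applying both steps to "lwalnuts": "utslwaln", then "utslwal".

utslwal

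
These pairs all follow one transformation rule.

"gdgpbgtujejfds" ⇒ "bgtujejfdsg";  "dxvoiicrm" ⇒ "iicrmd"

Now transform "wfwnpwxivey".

The rule is to move the first character to the end, then delete the first 3 characters.
For "wfwnpwxivey", step one produces "fwnpwxiveyw"; step two turns that into "pwxiveyw".

pwxiveyw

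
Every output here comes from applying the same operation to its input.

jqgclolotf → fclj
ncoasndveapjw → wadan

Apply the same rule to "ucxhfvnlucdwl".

Rule — keep one character in every 3, starting at position 1 (positions 1st, 4th, 7th, ...), then swap the first and last characters.
For "ucxhfvnlucdwl", step one produces "uhncl"; step two turns that into "lhncu".

lhncu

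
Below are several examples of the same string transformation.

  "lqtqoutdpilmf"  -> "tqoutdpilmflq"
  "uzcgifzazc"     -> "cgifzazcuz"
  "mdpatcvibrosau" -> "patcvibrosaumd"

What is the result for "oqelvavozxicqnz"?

elvavozxicqnzoq

The pattern: move the first 2 characters to the end (rotate left by 2).
For "oqelvavozxicqnz" the result is "elvavozxicqnzoq".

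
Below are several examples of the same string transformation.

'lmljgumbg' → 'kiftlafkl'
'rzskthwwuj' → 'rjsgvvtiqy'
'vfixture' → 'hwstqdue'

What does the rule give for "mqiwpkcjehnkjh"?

hvojbidgmjiglp

Rule — move the first 2 characters to the end (rotate left by 2), then shift every letter 1 place backward in the alphabet (wrapping around).
Working it through for "mqiwpkcjehnkjh": intermediate "iwpkcjehnkjhmq", final "hvojbidgmjiglp".
(Check on "rzskthwwuj": → "skthwwujrz" → "rjsgvvtiqy" ✓)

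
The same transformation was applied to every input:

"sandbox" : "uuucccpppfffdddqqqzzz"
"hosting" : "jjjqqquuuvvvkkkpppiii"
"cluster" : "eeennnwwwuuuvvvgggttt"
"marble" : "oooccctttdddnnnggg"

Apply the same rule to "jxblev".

lllzzzdddnnngggxxx

Rule — repeat every character 3 times, then shift every letter 2 places forward in the alphabet (wrapping around).
Applying both steps to "jxblev": "jjjxxxbbbllleeevvv", then "lllzzzdddnnngggxxx".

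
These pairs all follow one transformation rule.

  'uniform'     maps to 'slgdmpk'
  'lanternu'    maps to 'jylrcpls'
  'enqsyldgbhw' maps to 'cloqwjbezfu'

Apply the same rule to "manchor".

kylafmp

Rule — shift every letter 2 places backward in the alphabet (wrapping around).
Applying that to "manchor" gives "kylafmp".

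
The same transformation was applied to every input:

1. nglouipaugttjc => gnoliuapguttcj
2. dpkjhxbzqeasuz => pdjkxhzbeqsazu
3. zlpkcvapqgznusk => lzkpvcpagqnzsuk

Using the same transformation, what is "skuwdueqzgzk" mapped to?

kswuudqegzkz

In each case the input is transformed by: swap each adjacent pair of characters (1↔2, 3↔4, ...).
For "skuwdueqzgzk" the result is "kswuudqegzkz".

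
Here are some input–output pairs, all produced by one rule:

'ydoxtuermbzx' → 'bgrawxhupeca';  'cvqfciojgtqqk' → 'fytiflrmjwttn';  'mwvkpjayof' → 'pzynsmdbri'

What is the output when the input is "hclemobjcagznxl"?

kfohpremfdjcqao

In each case the input is transformed by: shift every letter 3 places forward in the alphabet (wrapping around).
For "hclemobjcagznxl" the result is "kfohpremfdjcqao".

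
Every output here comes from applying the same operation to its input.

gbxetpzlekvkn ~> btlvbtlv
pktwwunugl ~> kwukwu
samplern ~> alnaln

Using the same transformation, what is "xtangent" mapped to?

tgttgt

The pattern: keep one character in every 3, starting at position 2 (positions 2nd, 5th, 8th, ...), then write the whole string twice.
For "xtangent" the result is "tgttgt".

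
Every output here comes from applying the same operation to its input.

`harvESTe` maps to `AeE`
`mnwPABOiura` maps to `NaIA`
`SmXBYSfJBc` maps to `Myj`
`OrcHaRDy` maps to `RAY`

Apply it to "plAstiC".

LT

Rule — flip the case of every letter, then keep one character in every 3, starting at position 2 (positions 2nd, 5th, 8th, ...).
For "plAstiC", step one produces "PLaSTIc"; step two turns that into "LT".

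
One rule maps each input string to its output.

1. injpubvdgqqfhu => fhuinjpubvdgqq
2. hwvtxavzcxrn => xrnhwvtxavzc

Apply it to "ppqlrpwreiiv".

Rule — move the last 3 characters to the front (rotate right by 3).
On "ppqlrpwreiiv" that produces "iivppqlrpwre".

iivppqlrpwre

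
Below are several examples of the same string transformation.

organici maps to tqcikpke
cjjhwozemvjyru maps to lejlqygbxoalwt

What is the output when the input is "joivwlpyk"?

The transformation: shift every letter 2 places forward in the alphabet (wrapping around), then swap each adjacent pair of characters (1↔2, 3↔4, ...).
Applying both steps to "joivwlpyk": "lqkxynram", then "qlxknyarm".
(Check on "organici": → "qticpkek" → "tqcikpke" ✓)

qlxknyarm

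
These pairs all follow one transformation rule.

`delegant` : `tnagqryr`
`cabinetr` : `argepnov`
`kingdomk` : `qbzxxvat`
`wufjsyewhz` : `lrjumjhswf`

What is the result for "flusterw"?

grejsyhf

In each case the input is transformed by: swap the front and back halves of the string, then shift every letter 13 places forward in the alphabet (wrapping around) — i.e. ROT13.
For "flusterw", step one produces "terwflus"; step two turns that into "grejsyhf".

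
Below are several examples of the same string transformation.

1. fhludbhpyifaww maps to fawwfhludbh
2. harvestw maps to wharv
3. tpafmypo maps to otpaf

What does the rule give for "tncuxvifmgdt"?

The pattern: swap the front and back halves of the string, then delete the first 3 characters.
"tncuxvifmgdt" → "ifmgdttncuxv" → "gdttncuxv".
(Check on "tpafmypo": → "mypotpaf" → "otpaf" ✓)

gdttncuxv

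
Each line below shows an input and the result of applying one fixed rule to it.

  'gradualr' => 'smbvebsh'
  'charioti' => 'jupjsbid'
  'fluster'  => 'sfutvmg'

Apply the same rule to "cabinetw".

Each output is the input with this applied: shift every letter 1 place forward in the alphabet (wrapping around), then reverse the string.
Applying both steps to "cabinetw": "dbcjofux", then "xufojcbd".

xufojcbd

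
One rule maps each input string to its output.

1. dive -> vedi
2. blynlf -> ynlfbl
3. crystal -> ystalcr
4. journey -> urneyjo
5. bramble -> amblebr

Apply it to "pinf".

The rule is to move the first 2 characters to the end (rotate left by 2).
"pinf" → "nfpi".

nfpi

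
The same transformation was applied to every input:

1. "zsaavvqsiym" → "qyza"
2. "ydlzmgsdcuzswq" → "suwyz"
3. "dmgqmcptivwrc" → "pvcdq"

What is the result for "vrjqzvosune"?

onvq

Rule — keep one character in every 3, starting at position 1 (positions 1st, 4th, 7th, ...), then move the first 2 characters to the end (rotate left by 2).
Applying both steps to "vrjqzvosune": "vqon", then "onvq".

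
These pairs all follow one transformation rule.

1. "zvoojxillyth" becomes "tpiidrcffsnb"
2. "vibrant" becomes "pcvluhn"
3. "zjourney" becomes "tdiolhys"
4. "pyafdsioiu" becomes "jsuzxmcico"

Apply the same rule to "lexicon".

Rule — shift every letter 6 places backward in the alphabet (wrapping around).
"lexicon" → "fyrcwih".

fyrcwih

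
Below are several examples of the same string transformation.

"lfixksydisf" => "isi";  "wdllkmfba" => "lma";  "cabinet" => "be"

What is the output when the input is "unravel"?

re

Rule — keep one character in every 3, starting at position 3 (positions 3rd, 6th, 9th, ...).
"unravel" → "re".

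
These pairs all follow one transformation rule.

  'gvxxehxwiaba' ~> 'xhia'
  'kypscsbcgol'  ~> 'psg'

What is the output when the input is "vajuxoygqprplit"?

The rule is to keep one character in every 3, starting at position 3 (positions 3rd, 6th, 9th, ...).
Applying that to "vajuxoygqprplit" gives "joqpt".

joqpt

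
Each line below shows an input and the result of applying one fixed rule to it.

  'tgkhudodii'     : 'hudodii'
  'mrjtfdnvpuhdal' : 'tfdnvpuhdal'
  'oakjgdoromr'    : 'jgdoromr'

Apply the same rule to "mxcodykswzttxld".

odykswzttxld

The rule is to delete the first 3 characters.
"mxcodykswzttxld" → "odykswzttxld".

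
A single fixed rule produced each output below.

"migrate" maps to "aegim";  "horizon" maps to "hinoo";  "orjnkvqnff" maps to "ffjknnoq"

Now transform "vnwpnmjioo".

Rule — sort the characters into alphabetical order, then delete the last 2 characters.
Doing the same to "vnwpnmjioo": "ijmnnoop".

ijmnnoop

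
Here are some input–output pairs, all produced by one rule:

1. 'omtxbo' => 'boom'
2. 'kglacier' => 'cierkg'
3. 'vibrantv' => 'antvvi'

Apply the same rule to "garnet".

The rule is to move the first 2 characters to the end (rotate left by 2), then delete the first 2 characters.
Starting from "garnet": after the first operation, "rnetga"; after the second, "etga".
(Check on "kglacier": → "lacierkg" → "cierkg" ✓)

etga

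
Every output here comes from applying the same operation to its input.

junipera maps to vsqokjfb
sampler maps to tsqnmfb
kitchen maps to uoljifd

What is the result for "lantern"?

The transformation: shift every letter 1 place forward in the alphabet (wrapping around), then sort the characters into reverse alphabetical order.
Starting from "lantern": after the first operation, "mboufso"; after the second, "usoomfb".

usoomfb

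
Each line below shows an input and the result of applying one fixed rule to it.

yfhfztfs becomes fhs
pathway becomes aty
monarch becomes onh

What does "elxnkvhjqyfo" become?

In each case the input is transformed by: swap each adjacent pair of characters (1↔2, 3↔4, ...), then keep one character in every 3, starting at position 1 (positions 1st, 4th, 7th, ...).
Working it through for "elxnkvhjqyfo": intermediate "lenxvkjhyqof", final "lxjq".

lxjq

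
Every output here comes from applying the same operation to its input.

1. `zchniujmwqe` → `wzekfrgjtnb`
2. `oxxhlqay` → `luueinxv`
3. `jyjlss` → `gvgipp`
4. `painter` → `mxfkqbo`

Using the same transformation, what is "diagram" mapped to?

The transformation: shift every letter 3 places backward in the alphabet (wrapping around).
For "diagram" the result is "afxdoxj".

afxdoxj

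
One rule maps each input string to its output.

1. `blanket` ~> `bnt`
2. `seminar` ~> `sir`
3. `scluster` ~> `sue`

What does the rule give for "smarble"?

sre

Rule — keep one character in every 3, starting at position 1 (positions 1st, 4th, 7th, ...).
Applying that to "smarble" gives "sre".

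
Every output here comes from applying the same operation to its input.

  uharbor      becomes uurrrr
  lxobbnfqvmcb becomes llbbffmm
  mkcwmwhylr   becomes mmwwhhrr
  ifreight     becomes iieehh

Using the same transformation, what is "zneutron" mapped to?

Looking at the pairs, the operation is to keep one character in every 3, starting at position 1 (positions 1st, 4th, 7th, ...), then double every character.
For "zneutron", step one produces "zuo"; step two turns that into "zzuuoo".

zzuuoo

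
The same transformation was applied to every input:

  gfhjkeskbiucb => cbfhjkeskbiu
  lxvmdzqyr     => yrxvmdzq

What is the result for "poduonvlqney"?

eyoduonvlqn

The pattern: delete the first character, then move the last 2 characters to the front (rotate right by 2).
For "poduonvlqney", step one produces "oduonvlqney"; step two turns that into "eyoduonvlqn".
(Check on "gfhjkeskbiucb": → "fhjkeskbiucb" → "cbfhjkeskbiu" ✓)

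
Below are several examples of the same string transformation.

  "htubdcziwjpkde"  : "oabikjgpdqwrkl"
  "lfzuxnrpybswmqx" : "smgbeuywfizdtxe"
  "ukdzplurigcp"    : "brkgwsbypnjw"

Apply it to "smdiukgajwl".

ztkpbrnhqds

The rule is to shift every letter 7 places forward in the alphabet (wrapping around).
On "smdiukgajwl" that produces "ztkpbrnhqds".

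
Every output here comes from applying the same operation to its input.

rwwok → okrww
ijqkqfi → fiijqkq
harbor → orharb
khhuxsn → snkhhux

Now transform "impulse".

The transformation: move the last 2 characters to the front (rotate right by 2).
"impulse" → "seimpul".

seimpul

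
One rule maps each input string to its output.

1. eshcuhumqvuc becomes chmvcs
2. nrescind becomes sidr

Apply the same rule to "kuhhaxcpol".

hxplu

Each output is the input with this applied: move the first 3 characters to the end (rotate left by 3), then keep every other character starting from the first (positions 1st, 3rd, 5th, ...).
For "kuhhaxcpol", step one produces "haxcpolkuh"; step two turns that into "hxplu".
(Check on "nrescind": → "scindnre" → "sidr" ✓)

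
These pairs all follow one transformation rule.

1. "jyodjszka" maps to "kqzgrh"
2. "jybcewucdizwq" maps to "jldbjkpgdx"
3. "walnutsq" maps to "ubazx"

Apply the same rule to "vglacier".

hjply

Each output is the input with this applied: delete the first 3 characters, then shift every letter 7 places forward in the alphabet (wrapping around).
"vglacier" → "acier" → "hjply".
(Check on "jyodjszka": → "djszka" → "kqzgrh" ✓)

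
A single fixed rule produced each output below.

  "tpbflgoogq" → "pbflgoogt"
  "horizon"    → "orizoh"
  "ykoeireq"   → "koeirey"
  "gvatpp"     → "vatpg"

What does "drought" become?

roughd

Rule — delete the last character, then move the first character to the end.
On "drought": the first step gives "drough", and the second then gives "roughd".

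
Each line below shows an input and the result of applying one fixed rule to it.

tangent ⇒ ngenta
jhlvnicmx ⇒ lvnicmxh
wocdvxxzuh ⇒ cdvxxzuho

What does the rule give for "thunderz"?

The rule is to delete the first character, then move the first character to the end.
"thunderz" → "underzh".

underzh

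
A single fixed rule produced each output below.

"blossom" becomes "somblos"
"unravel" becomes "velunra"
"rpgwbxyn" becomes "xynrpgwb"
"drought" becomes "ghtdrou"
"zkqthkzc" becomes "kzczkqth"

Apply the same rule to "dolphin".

hindolp

Rule — move the last 3 characters to the front (rotate right by 3).
For "dolphin" the result is "hindolp".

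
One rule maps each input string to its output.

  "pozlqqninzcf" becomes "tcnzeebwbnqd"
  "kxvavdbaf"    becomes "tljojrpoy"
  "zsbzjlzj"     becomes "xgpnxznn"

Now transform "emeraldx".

Each output is the input with this applied: swap the first and last characters, then shift every letter 12 places backward in the alphabet (wrapping around).
Starting from "emeraldx": after the first operation, "xmeralde"; after the second, "lasfozrs".

lasfozrs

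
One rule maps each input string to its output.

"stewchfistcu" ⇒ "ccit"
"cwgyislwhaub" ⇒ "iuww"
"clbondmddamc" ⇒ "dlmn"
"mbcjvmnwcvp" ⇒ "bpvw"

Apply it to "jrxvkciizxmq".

ikmr

In each case the input is transformed by: keep one character in every 3, starting at position 2 (positions 2nd, 5th, 8th, ...), then sort the characters into alphabetical order.
For "jrxvkciizxmq", step one produces "rkim"; step two turns that into "ikmr".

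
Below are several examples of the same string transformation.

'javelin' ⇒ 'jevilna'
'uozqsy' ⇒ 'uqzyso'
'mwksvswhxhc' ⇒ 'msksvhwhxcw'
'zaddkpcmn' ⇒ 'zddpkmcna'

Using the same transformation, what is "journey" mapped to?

jruenyo

Rule — swap each adjacent pair of characters (1↔2, 3↔4, ...), then move the first character to the end.
On "journey": the first step gives "ojrueny", and the second then gives "jruenyo".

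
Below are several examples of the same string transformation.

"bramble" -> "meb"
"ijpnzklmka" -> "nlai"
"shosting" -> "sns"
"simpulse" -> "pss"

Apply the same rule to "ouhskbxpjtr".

Rule — keep one character in every 3, starting at position 1 (positions 1st, 4th, 7th, ...), then move the first character to the end.
Applying that to "ouhskbxpjtr" gives "sxto".

sxto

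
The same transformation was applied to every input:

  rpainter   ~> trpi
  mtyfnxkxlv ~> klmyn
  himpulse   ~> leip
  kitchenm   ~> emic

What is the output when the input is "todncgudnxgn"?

dxnong

The pattern: swap the front and back halves of the string, then keep every other character starting from the second (positions 2nd, 4th, 6th, ...).
Working it through for "todncgudnxgn": intermediate "udnxgntodncg", final "dxnong".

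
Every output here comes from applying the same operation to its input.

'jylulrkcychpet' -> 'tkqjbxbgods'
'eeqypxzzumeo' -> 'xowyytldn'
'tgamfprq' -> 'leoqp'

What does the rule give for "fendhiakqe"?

In each case the input is transformed by: shift every letter 1 place backward in the alphabet (wrapping around), then delete the first 3 characters.
On "fendhiakqe": the first step gives "edmcghzjpd", and the second then gives "cghzjpd".

cghzjpd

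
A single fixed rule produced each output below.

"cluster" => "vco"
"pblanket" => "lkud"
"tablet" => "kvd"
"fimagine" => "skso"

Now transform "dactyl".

What's happening: shift every letter 10 places forward in the alphabet (wrapping around), then keep every other character starting from the second (positions 2nd, 4th, 6th, ...).
Starting from "dactyl": after the first operation, "nkmdiv"; after the second, "kdv".

kdv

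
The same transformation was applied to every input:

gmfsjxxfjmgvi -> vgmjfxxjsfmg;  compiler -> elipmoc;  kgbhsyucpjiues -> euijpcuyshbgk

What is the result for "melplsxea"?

What's happening: reverse the string, then delete the first character.
For "melplsxea", step one produces "aexslplem"; step two turns that into "exslplem".
(Check on "gmfsjxxfjmgvi": → "ivgmjfxxjsfmg" → "vgmjfxxjsfmg" ✓)

exslplem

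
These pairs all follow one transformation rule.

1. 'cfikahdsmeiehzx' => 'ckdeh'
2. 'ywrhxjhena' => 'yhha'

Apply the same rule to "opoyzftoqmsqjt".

What's happening: keep one character in every 3, starting at position 1 (positions 1st, 4th, 7th, ...).
Applying that to "opoyzftoqmsqjt" gives "oytmj".

oytmj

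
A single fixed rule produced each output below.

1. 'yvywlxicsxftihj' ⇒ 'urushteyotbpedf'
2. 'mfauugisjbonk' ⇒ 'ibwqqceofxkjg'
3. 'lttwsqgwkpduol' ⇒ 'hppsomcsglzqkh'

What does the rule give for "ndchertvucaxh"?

Each output is the input with this applied: shift every letter 4 places backward in the alphabet (wrapping around).
So "ndchertvucaxh" becomes "jzydanprqywtd".

jzydanprqywtd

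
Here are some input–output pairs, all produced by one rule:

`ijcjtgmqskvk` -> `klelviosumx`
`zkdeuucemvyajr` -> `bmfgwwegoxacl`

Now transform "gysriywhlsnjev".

The rule is to delete the last character, then shift every letter 2 places forward in the alphabet (wrapping around).
For "gysriywhlsnjev", step one produces "gysriywhlsnje"; step two turns that into "iautkayjnuplg".

iautkayjnuplg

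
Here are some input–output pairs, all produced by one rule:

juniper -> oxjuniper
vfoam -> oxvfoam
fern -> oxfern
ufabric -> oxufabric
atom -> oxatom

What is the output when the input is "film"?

oxfilm

The transformation: prepend "ox".
For "film" the result is "oxfilm".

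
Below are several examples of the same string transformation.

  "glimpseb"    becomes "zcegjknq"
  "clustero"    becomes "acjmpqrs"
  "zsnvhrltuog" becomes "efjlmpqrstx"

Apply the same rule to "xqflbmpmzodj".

The rule is to sort the characters into alphabetical order, then shift every letter 2 places backward in the alphabet (wrapping around).
Starting from "xqflbmpmzodj": after the first operation, "bdfjlmmopqxz"; after the second, "zbdhjkkmnovx".

zbdhjkkmnovx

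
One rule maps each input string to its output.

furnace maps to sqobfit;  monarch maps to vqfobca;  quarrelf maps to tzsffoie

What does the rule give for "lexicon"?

bcqwlsz

What's happening: reverse the string, then shift every letter 12 places backward in the alphabet (wrapping around).
On "lexicon": the first step gives "nocixel", and the second then gives "bcqwlsz".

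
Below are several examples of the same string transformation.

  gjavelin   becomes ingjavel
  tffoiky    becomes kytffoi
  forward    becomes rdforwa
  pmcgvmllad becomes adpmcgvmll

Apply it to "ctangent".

The pattern: move the last 2 characters to the front (rotate right by 2).
On "ctangent" that produces "ntctange".

ntctange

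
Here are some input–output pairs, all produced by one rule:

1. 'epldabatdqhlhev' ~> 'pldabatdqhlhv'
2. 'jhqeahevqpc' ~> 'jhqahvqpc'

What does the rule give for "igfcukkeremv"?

igfcukkrmv

Looking at the pairs, the operation is to remove every "e".
Applying that to "igfcukkeremv" gives "igfcukkrmv".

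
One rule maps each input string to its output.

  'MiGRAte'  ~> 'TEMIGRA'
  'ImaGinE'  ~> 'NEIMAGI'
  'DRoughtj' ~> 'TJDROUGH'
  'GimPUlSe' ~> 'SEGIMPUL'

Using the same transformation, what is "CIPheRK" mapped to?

RKCIPHE

The pattern: move the last 2 characters to the front (rotate right by 2), then convert every letter to uppercase.
For "CIPheRK", step one produces "RKCIPhe"; step two turns that into "RKCIPHE".
(Check on "GimPUlSe": → "SeGimPUl" → "SEGIMPUL" ✓)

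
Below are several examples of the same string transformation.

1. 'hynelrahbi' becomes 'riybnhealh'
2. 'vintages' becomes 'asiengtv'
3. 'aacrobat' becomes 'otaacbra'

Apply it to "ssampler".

prsealms

Looking at the pairs, the operation is to take characters alternately from the front and the back (1st, last, 2nd, 2nd-last, ...), then swap the first and last characters.
Applying both steps to "ssampler": "srsealmp", then "prsealms".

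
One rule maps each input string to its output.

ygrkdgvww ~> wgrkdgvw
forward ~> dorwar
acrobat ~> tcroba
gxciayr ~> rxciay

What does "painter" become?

rainte

Looking at the pairs, the operation is to swap the first and last characters, then delete the last character.
For "painter", step one produces "raintep"; step two turns that into "rainte".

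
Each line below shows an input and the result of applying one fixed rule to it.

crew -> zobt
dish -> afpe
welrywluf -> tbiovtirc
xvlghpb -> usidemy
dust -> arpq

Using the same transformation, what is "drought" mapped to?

aolrdeq

Each output is the input with this applied: shift every letter 3 places backward in the alphabet (wrapping around).
"drought" → "aolrdeq".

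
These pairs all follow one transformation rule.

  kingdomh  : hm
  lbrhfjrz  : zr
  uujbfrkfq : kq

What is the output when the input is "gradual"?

ul

The transformation: swap each adjacent pair of characters (1↔2, 3↔4, ...), then keep only the last 2 characters.
For "gradual", step one produces "rgdaaul"; step two turns that into "ul".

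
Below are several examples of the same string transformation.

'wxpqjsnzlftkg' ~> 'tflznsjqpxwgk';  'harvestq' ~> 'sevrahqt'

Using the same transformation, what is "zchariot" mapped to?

irahczto

The pattern: move the last 2 characters to the front (rotate right by 2), then reverse the string.
On "zchariot" that produces "irahczto".
(Check on "wxpqjsnzlftkg": → "kgwxpqjsnzlft" → "tflznsjqpxwgk" ✓)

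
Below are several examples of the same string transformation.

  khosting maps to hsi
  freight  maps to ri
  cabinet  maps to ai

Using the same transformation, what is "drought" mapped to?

The transformation: delete the last 2 characters, then keep every other character starting from the second (positions 2nd, 4th, 6th, ...).
Working it through for "drought": intermediate "droug", final "ru".

ru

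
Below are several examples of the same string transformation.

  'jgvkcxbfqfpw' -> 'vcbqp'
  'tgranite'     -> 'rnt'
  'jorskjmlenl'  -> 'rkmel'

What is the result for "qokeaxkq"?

Rule — keep every other character starting from the first (positions 1st, 3rd, 5th, ...), then delete the first character.
Working it through for "qokeaxkq": intermediate "qkak", final "kak".

kak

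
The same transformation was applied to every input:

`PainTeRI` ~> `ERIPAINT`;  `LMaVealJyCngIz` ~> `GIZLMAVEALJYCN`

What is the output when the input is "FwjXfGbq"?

GBQFWJXF

Rule — move the last 3 characters to the front (rotate right by 3), then convert every letter to uppercase.
Starting from "FwjXfGbq": after the first operation, "GbqFwjXf"; after the second, "GBQFWJXF".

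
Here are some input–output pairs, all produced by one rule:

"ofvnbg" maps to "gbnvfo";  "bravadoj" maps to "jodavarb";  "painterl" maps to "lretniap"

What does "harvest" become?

tsevrah

The transformation: reverse the string.
So "harvest" becomes "tsevrah".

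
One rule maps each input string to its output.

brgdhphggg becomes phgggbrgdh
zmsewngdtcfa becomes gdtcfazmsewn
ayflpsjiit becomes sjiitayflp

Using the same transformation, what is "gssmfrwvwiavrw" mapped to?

Each output is the input with this applied: swap the front and back halves of the string.
Doing the same to "gssmfrwvwiavrw": "vwiavrwgssmfrw".

vwiavrwgssmfrw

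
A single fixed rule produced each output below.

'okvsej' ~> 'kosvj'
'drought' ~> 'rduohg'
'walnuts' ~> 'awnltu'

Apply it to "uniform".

nufiro

Each output is the input with this applied: swap each adjacent pair of characters (1↔2, 3↔4, ...), then delete the last character.
For "uniform", step one produces "nufirom"; step two turns that into "nufiro".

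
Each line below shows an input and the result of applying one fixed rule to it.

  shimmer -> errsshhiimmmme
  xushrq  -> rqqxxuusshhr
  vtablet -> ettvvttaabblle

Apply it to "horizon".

What's happening: double every character, then move the last 3 characters to the front (rotate right by 3).
Applying both steps to "horizon": "hhoorriizzoonn", then "onnhhoorriizzo".
(Check on "shimmer": → "sshhiimmmmeerr" → "errsshhiimmmme" ✓)

onnhhoorriizzo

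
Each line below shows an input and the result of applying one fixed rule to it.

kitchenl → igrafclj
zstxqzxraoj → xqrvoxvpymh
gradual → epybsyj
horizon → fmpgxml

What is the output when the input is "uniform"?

slgdmpk

The transformation: shift every letter 2 places backward in the alphabet (wrapping around).
Doing the same to "uniform": "slgdmpk".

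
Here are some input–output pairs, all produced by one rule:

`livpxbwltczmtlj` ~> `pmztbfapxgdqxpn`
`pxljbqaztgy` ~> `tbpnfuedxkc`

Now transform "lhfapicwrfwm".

pljetmgavjaq

Each output is the input with this applied: shift every letter 4 places forward in the alphabet (wrapping around).
On "lhfapicwrfwm" that produces "pljetmgavjaq".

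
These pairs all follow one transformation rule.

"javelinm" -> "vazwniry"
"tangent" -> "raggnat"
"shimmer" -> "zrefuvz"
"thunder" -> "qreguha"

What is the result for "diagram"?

enzqvnt

What's happening: shift every letter 13 places forward in the alphabet (wrapping around) — i.e. ROT13, then move the last 3 characters to the front (rotate right by 3).
Applying both steps to "diagram": "qvntenz", then "enzqvnt".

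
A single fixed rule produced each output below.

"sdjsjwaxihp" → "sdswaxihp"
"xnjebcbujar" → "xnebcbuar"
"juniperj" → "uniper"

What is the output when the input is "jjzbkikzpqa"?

The pattern: remove every "j".
On "jjzbkikzpqa" that produces "zbkikzpqa".

zbkikzpqa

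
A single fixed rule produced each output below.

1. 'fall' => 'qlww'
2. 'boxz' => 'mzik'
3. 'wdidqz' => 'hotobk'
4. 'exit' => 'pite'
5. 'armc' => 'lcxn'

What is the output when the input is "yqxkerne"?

jbivpcyp

What's happening: shift every letter 11 places forward in the alphabet (wrapping around).
Applying that to "yqxkerne" gives "jbivpcyp".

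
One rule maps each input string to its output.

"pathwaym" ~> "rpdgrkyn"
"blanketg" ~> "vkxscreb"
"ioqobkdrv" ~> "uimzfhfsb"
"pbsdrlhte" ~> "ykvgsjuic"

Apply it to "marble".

Rule — shift every letter 9 places backward in the alphabet (wrapping around), then move the last 3 characters to the front (rotate right by 3).
"marble" → "driscv" → "scvdri".
(Check on "blanketg": → "screbvkx" → "vkxscreb" ✓)

scvdri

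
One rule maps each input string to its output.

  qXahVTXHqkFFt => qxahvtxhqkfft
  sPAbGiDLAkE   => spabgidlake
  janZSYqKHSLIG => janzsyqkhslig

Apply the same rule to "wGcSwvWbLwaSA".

wgcswvwblwasa

Each output is the input with this applied: convert every letter to lowercase.
"wGcSwvWbLwaSA" → "wgcswvwblwasa".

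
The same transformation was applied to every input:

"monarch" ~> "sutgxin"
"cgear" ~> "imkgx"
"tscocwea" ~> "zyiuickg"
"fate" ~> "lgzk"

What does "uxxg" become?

Rule — shift every letter 6 places forward in the alphabet (wrapping around).
So "uxxg" becomes "addm".

addm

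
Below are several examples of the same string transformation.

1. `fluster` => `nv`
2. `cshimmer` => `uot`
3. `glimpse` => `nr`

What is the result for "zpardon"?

rf

Looking at the pairs, the operation is to keep one character in every 3, starting at position 2 (positions 2nd, 5th, 8th, ...), then shift every letter 2 places forward in the alphabet (wrapping around).
Working it through for "zpardon": intermediate "pd", final "rf".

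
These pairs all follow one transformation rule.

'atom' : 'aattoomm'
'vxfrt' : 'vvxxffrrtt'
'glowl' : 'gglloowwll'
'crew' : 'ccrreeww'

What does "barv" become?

The transformation: double every character.
Applying that to "barv" gives "bbaarrvv".

bbaarrvv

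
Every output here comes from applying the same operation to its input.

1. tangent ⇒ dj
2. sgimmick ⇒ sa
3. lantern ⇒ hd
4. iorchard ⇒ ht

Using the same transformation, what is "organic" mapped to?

ys

The transformation: shift every letter 10 places backward in the alphabet (wrapping around), then keep only the last 2 characters.
For "organic" the result is "ys".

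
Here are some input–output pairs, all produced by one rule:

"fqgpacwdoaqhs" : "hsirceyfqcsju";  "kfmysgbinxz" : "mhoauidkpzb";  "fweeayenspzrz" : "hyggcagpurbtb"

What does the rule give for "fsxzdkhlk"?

huzbfmjnm

Looking at the pairs, the operation is to shift every letter 2 places forward in the alphabet (wrapping around).
"fsxzdkhlk" → "huzbfmjnm".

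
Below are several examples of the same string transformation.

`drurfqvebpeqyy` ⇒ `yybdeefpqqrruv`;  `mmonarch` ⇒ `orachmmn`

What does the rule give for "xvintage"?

The rule is to sort the characters into alphabetical order, then move the last 2 characters to the front (rotate right by 2).
On "xvintage": the first step gives "aegintvx", and the second then gives "vxaegint".

vxaegint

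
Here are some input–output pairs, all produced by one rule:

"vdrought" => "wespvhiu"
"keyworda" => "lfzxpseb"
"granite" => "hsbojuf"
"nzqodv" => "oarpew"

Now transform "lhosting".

miptujoh

The transformation: shift every letter 1 place forward in the alphabet (wrapping around).
Doing the same to "lhosting": "miptujoh".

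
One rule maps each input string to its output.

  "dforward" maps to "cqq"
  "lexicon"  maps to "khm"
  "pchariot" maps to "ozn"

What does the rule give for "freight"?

ehs

In each case the input is transformed by: shift every letter 1 place backward in the alphabet (wrapping around), then keep one character in every 3, starting at position 1 (positions 1st, 4th, 7th, ...).
On "freight" that produces "ehs".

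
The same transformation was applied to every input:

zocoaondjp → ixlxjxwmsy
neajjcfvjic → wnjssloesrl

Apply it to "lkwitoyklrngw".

utfrcxhtuawpf

The transformation: shift every letter 9 places forward in the alphabet (wrapping around).
On "lkwitoyklrngw" that produces "utfrcxhtuawpf".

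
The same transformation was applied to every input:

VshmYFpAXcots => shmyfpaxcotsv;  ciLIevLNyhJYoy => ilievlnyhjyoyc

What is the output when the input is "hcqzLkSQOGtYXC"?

cqzlksqogtyxch

Rule — move the first character to the end, then convert every letter to lowercase.
So "hcqzLkSQOGtYXC" becomes "cqzlksqogtyxch".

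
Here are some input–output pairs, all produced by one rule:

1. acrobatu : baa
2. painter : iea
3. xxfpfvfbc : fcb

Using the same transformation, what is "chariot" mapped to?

What's happening: sort the characters into reverse alphabetical order, then keep only the last 3 characters.
Starting from "chariot": after the first operation, "troihca"; after the second, "hca".

hca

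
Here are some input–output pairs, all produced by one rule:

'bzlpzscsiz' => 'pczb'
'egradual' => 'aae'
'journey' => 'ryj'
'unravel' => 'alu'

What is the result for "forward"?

The rule is to keep one character in every 3, starting at position 1 (positions 1st, 4th, 7th, ...), then move the first character to the end.
For "forward", step one produces "fwd"; step two turns that into "wdf".

wdf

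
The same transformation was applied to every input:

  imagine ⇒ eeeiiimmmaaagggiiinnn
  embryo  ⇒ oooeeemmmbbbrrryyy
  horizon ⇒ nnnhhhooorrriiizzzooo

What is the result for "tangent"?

What's happening: repeat every character 3 times, then move the last 3 characters to the front (rotate right by 3).
Starting from "tangent": after the first operation, "tttaaannngggeeennnttt"; after the second, "ttttttaaannngggeeennn".

ttttttaaannngggeeennn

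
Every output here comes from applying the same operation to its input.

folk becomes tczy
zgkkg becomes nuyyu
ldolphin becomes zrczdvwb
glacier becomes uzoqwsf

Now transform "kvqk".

yjey

Looking at the pairs, the operation is to shift every letter 12 places backward in the alphabet (wrapping around).
Doing the same to "kvqk": "yjey".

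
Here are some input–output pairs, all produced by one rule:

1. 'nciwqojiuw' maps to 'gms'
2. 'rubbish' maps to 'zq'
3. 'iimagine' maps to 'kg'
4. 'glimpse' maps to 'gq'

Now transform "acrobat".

py

Each output is the input with this applied: keep one character in every 3, starting at position 3 (positions 3rd, 6th, 9th, ...), then shift every letter 2 places backward in the alphabet (wrapping around).
Applying both steps to "acrobat": "ra", then "py".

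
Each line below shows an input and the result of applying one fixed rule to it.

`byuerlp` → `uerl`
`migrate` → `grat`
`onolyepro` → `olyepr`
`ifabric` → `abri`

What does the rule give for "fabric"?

Looking at the pairs, the operation is to delete the first 2 characters, then delete the last character.
Starting from "fabric": after the first operation, "bric"; after the second, "bri".
(Check on "migrate": → "grate" → "grat" ✓)

bri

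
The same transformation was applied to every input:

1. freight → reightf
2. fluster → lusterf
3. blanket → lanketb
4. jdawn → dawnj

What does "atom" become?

What's happening: move the first character to the end.
Doing the same to "atom": "toma".

toma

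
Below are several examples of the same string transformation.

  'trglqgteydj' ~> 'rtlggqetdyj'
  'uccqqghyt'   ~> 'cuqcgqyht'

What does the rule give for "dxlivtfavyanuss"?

xdiltvafyvnasus

Looking at the pairs, the operation is to swap each adjacent pair of characters (1↔2, 3↔4, ...).
For "dxlivtfavyanuss" the result is "xdiltvafyvnasus".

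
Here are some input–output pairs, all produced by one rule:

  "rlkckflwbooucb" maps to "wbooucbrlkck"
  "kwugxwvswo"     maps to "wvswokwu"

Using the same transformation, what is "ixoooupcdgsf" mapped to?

pcdgsfixoo

Each output is the input with this applied: swap the front and back halves of the string, then delete the last 2 characters.
Starting from "ixoooupcdgsf": after the first operation, "pcdgsfixooou"; after the second, "pcdgsfixoo".
(Check on "kwugxwvswo": → "wvswokwugx" → "wvswokwu" ✓)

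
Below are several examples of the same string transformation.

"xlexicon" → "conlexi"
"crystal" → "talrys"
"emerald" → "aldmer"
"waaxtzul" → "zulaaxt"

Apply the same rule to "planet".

The transformation: delete the first character, then move the last 3 characters to the front (rotate right by 3).
Working it through for "planet": intermediate "lanet", final "netla".

netla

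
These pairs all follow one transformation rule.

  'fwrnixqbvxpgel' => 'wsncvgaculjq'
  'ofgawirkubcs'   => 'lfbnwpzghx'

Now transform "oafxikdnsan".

Looking at the pairs, the operation is to shift every letter 5 places forward in the alphabet (wrapping around), then delete the first 2 characters.
For "oafxikdnsan" the result is "kcnpisxfs".

kcnpisxfs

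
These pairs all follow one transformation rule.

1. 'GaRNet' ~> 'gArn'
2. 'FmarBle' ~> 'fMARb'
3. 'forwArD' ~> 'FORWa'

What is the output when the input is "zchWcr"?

ZCHw

Each output is the input with this applied: delete the last 2 characters, then flip the case of every letter.
On "zchWcr": the first step gives "zchW", and the second then gives "ZCHw".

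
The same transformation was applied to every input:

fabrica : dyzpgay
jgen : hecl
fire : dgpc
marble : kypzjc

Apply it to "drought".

Each output is the input with this applied: shift every letter 2 places backward in the alphabet (wrapping around).
Doing the same to "drought": "bpmsefr".

bpmsefr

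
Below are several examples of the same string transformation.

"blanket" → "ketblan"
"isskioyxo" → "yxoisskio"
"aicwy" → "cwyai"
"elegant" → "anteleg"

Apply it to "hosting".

inghost

What's happening: move the last 3 characters to the front (rotate right by 3).
So "hosting" becomes "inghost".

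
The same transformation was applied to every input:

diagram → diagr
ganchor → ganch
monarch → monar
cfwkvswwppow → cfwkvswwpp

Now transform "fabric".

Looking at the pairs, the operation is to delete the last 2 characters.
For "fabric" the result is "fabr".

fabr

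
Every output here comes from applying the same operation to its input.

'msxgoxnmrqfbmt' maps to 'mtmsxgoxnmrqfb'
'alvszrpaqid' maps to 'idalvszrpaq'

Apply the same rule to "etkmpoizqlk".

Rule — move the last 2 characters to the front (rotate right by 2).
"etkmpoizqlk" → "lketkmpoizq".

lketkmpoizq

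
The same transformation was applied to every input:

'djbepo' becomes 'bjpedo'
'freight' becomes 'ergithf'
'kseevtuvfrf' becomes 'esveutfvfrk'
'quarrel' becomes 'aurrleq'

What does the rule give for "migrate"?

giaretm

The rule is to move the first character to the end, then swap each adjacent pair of characters (1↔2, 3↔4, ...).
For "migrate", step one produces "igratem"; step two turns that into "giaretm".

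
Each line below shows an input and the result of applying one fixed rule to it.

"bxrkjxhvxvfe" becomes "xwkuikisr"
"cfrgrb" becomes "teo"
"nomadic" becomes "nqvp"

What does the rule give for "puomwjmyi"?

zjwzlv

Rule — delete the first 3 characters, then shift every letter 13 places forward in the alphabet (wrapping around) — i.e. ROT13.
Applying that to "puomwjmyi" gives "zjwzlv".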